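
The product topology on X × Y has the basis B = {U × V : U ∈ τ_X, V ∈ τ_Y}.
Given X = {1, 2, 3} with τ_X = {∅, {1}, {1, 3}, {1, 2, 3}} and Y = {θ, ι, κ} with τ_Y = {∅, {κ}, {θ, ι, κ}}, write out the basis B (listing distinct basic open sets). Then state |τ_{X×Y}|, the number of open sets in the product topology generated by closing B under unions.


Basis B = {∅ × ∅, {1} × {κ}, {1, 3} × {κ}, {1} × {θ, ι, κ}, {1, 2, 3} × {κ}, {1, 3} × {θ, ι, κ}, {1, 2, 3} × {θ, ι, κ}}; |τ_{X×Y}| = 10.

Enumerate products U × V with U ∈ τ_X, V ∈ τ_Y (deduplicated):
  ∅ × ∅ = {} (∅)
  {1} × {κ} = {(1,κ)}
  {1, 3} × {κ} = {(1,κ), (3,κ)}
  {1} × {θ, ι, κ} = {(1,θ), (1,ι), (1,κ)}
  {1, 2, 3} × {κ} = {(1,κ), (2,κ), (3,κ)}
  {1, 3} × {θ, ι, κ} = {(1,θ), (1,ι), (1,κ), (3,θ), (3,ι), (3,κ)}
  {1, 2, 3} × {θ, ι, κ} = {(1,θ), (1,ι), (1,κ), (2,θ), (2,ι), (2,κ), (3,θ), (3,ι), (3,κ)}
These 7 distinct sets form the basis B.
Close under arbitrary unions to get τ_{X×Y}; counting gives |τ_{X×Y}| = 10.


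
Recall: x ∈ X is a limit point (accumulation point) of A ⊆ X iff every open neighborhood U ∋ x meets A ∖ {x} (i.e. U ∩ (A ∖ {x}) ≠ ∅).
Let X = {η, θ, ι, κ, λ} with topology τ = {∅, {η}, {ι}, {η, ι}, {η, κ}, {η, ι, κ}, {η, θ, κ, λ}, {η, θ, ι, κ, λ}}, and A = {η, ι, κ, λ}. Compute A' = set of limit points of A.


A' = {θ, κ, λ}

For each x ∈ X, list the open sets U ∈ τ with x ∈ U, then check whether U ∩ (A ∖ {x}) ≠ ∅ for every such U.
  x = η: open {η} ∋ x has {η} ∩ (A ∖ {η}) = ∅, so x is NOT a limit point.
  x = θ: opens ∋ x are {η, θ, κ, λ}, {η, θ, ι, κ, λ}; each meets A ∖ {θ}, so x IS a limit point.
  x = ι: open {ι} ∋ x has {ι} ∩ (A ∖ {ι}) = ∅, so x is NOT a limit point.
  x = κ: opens ∋ x are {η, κ}, {η, ι, κ}, {η, θ, κ, λ}, {η, θ, ι, κ, λ}; each meets A ∖ {κ}, so x IS a limit point.
  x = λ: opens ∋ x are {η, θ, κ, λ}, {η, θ, ι, κ, λ}; each meets A ∖ {λ}, so x IS a limit point.
Collecting: A' = {θ, κ, λ}.


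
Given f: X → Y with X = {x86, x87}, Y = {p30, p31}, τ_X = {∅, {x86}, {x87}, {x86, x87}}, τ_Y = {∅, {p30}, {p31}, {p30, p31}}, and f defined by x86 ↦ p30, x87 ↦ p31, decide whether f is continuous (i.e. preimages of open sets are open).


f IS continuous.

Compute f^{-1}(U) for each U ∈ τ_Y:
  U = ∅: f^{-1}(U) = ∅ ∈ τ_X ✓.
  U = {p30}: f^{-1}(U) = {x86} ∈ τ_X ✓.
  U = {p31}: f^{-1}(U) = {x87} ∈ τ_X ✓.
  U = {p30, p31}: f^{-1}(U) = {x86, x87} ∈ τ_X ✓.
Every preimage lies in τ_X, so f IS continuous.


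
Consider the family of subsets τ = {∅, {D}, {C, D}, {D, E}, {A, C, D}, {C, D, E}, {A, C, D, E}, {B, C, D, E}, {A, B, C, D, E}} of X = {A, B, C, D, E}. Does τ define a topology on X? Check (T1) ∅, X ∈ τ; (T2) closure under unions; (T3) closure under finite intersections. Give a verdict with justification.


τ IS a topology on X.

Axiom (T1): ∅ ∈ τ? Yes; X ∈ τ? Yes.
Axiom (T2/T3): check pairwise unions and intersections of members of τ.
All pairwise intersections and unions checked — each lies in τ. Therefore τ satisfies (T1), (T2), (T3): it IS a topology on X.


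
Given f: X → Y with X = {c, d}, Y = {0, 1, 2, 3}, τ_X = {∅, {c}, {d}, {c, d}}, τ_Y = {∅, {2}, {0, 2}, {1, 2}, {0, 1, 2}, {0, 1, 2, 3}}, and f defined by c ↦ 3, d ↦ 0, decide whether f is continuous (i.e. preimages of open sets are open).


f IS continuous.

Compute f^{-1}(U) for each U ∈ τ_Y:
  U = ∅: f^{-1}(U) = ∅ ∈ τ_X ✓.
  U = {2}: f^{-1}(U) = ∅ ∈ τ_X ✓.
  U = {0, 2}: f^{-1}(U) = {d} ∈ τ_X ✓.
  U = {1, 2}: f^{-1}(U) = ∅ ∈ τ_X ✓.
  U = {0, 1, 2}: f^{-1}(U) = {d} ∈ τ_X ✓.
  U = {0, 1, 2, 3}: f^{-1}(U) = {c, d} ∈ τ_X ✓.
Every preimage lies in τ_X, so f IS continuous.


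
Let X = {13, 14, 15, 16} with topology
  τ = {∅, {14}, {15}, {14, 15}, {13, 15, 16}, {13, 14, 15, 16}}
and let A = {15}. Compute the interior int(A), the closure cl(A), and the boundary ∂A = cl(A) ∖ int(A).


int(A) = {15}, cl(A) = {13, 15, 16}, ∂A = {13, 16}.

Closed sets in (X, τ) are complements of opens:
  closed(X, τ) = {∅, {14}, {13, 16}, {13, 14, 16}, {13, 15, 16}, {13, 14, 15, 16}}.
int(A) = ⋃ {U ∈ τ : U ⊆ A}. Opens contained in A: ∅, {15}.
Taking the union of these: int(A) = {15}.
cl(A) = ⋂ {C closed : A ⊆ C}. Closed sets containing A: {13, 15, 16}, {13, 14, 15, 16}.
Intersecting these: cl(A) = {13, 15, 16}.
∂A = cl(A) ∖ int(A) = {13, 15, 16} ∖ {15} = {13, 16}.


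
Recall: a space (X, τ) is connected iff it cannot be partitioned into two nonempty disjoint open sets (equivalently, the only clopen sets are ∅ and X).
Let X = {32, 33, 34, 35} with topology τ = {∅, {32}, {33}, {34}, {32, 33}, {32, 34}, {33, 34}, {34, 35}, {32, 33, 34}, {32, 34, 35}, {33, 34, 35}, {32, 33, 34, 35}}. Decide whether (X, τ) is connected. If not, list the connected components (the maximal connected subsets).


(X, τ) is disconnected; components = [{32}, {33}, {34, 35}].

Find clopen sets (U ∈ τ with X ∖ U ∈ τ):
  U = ∅, X ∖ U = {32, 33, 34, 35} — both open, so U is clopen.
  U = {32}, X ∖ U = {33, 34, 35} — both open, so U is clopen.
  U = {33}, X ∖ U = {32, 34, 35} — both open, so U is clopen.
  U = {32, 33}, X ∖ U = {34, 35} — both open, so U is clopen.
  U = {34, 35}, X ∖ U = {32, 33} — both open, so U is clopen.
  U = {32, 34, 35}, X ∖ U = {33} — both open, so U is clopen.
  U = {33, 34, 35}, X ∖ U = {32} — both open, so U is clopen.
  U = {32, 33, 34, 35}, X ∖ U = ∅ — both open, so U is clopen.
Nontrivial clopen(s) exist: e.g. {33}. So (X, τ) is disconnected.
Compute connected components by grouping points that agree on all clopens:
  component: {32}
  component: {33}
  component: {34, 35}


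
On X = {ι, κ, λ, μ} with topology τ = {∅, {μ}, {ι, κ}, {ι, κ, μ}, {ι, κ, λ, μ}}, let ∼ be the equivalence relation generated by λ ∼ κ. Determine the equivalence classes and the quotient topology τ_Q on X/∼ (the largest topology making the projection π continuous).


X/∼ = {[ι], [κ=λ], [μ]}; |τ_Q| = 3.

Equivalence classes: [ι], [κ=λ], [μ].
Quotient map π: X → X/∼ sends ι ↦ [ι], κ ↦ [κ=λ], λ ↦ [κ=λ], μ ↦ [μ].
For each subset V ⊆ X/∼, compute π^{-1}(V) ⊆ X and check whether π^{-1}(V) ∈ τ. V is open in τ_Q iff π^{-1}(V) ∈ τ.
  V = {}: π^{-1}(V) = ∅ ∈ τ ✓.
  V = {[ι]}: π^{-1}(V) = {ι} ∉ τ ✗.
  V = {[κ=λ]}: π^{-1}(V) = {κ, λ} ∉ τ ✗.
  V = {[ι], [κ=λ]}: π^{-1}(V) = {ι, κ, λ} ∉ τ ✗.
  V = {[μ]}: π^{-1}(V) = {μ} ∈ τ ✓.
  V = {[ι], [μ]}: π^{-1}(V) = {ι, μ} ∉ τ ✗.
  V = {[κ=λ], [μ]}: π^{-1}(V) = {κ, λ, μ} ∉ τ ✗.
  V = {[ι], [κ=λ], [μ]}: π^{-1}(V) = {ι, κ, λ, μ} ∈ τ ✓.
Open sets in the quotient: τ_Q = {{}, {[μ]}, {[ι], [κ=λ], [μ]}} (3 elements).


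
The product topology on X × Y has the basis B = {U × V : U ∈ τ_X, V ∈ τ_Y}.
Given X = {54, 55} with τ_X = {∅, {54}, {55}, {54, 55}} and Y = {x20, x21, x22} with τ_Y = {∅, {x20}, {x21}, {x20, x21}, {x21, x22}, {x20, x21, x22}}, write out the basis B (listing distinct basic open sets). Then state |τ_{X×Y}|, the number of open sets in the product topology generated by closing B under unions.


Basis B = {∅ × ∅, {54} × {x20}, {54} × {x21}, {55} × {x20}, {55} × {x21}, {54} × {x20, x21}, {54, 55} × {x20}, {54} × {x21, x22}, {54, 55} × {x21}, {55} × {x20, x21}, {55} × {x21, x22}, {54} × {x20, x21, x22}, {55} × {x20, x21, x22}, {54, 55} × {x20, x21}, {54, 55} × {x21, x22}, {54, 55} × {x20, x21, x22}}; |τ_{X×Y}| = 36.

Enumerate products U × V with U ∈ τ_X, V ∈ τ_Y (deduplicated):
  ∅ × ∅ = {} (∅)
  {54} × {x20} = {(54,x20)}
  {54} × {x21} = {(54,x21)}
  {55} × {x20} = {(55,x20)}
  {55} × {x21} = {(55,x21)}
  {54} × {x20, x21} = {(54,x20), (54,x21)}
  {54, 55} × {x20} = {(54,x20), (55,x20)}
  {54} × {x21, x22} = {(54,x21), (54,x22)}
  {54, 55} × {x21} = {(54,x21), (55,x21)}
  {55} × {x20, x21} = {(55,x20), (55,x21)}
  {55} × {x21, x22} = {(55,x21), (55,x22)}
  {54} × {x20, x21, x22} = {(54,x20), (54,x21), (54,x22)}
  {55} × {x20, x21, x22} = {(55,x20), (55,x21), (55,x22)}
  {54, 55} × {x20, x21} = {(54,x20), (54,x21), (55,x20), (55,x21)}
  {54, 55} × {x21, x22} = {(54,x21), (54,x22), (55,x21), (55,x22)}
  {54, 55} × {x20, x21, x22} = {(54,x20), (54,x21), (54,x22), (55,x20), (55,x21), (55,x22)}
These 16 distinct sets form the basis B.
Close under arbitrary unions to get τ_{X×Y}; counting gives |τ_{X×Y}| = 36.


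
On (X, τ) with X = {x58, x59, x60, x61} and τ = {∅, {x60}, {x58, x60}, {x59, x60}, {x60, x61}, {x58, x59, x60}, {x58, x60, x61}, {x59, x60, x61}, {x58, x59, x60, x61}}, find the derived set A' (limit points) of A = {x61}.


A' = ∅

For each x ∈ X, list the open sets U ∈ τ with x ∈ U, then check whether U ∩ (A ∖ {x}) ≠ ∅ for every such U.
  x = x58: open {x58, x60} ∋ x has {x58, x60} ∩ (A ∖ {x58}) = ∅, so x is NOT a limit point.
  x = x59: open {x59, x60} ∋ x has {x59, x60} ∩ (A ∖ {x59}) = ∅, so x is NOT a limit point.
  x = x60: open {x60} ∋ x has {x60} ∩ (A ∖ {x60}) = ∅, so x is NOT a limit point.
  x = x61: open {x60, x61} ∋ x has {x60, x61} ∩ (A ∖ {x61}) = ∅, so x is NOT a limit point.
Collecting: A' = ∅.


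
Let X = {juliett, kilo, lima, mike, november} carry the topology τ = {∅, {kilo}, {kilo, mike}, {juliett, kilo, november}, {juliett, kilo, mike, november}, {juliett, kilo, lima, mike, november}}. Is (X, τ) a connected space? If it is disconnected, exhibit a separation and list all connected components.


(X, τ) is connected.

Find clopen sets (U ∈ τ with X ∖ U ∈ τ):
  U = ∅, X ∖ U = {juliett, kilo, lima, mike, november} — both open, so U is clopen.
  U = {juliett, kilo, lima, mike, november}, X ∖ U = ∅ — both open, so U is clopen.
Only trivial clopens (∅ and X) exist, so (X, τ) is connected.
Compute connected components by grouping points that agree on all clopens:
  component: {juliett, kilo, lima, mike, november}


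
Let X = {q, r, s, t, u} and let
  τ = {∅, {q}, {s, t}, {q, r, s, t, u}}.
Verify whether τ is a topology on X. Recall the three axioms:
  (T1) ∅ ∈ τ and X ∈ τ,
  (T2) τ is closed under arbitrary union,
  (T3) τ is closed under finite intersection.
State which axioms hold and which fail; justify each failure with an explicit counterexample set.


τ is NOT a topology on X.

Axiom (T1): ∅ ∈ τ? Yes; X ∈ τ? Yes.
Axiom (T2/T3): check pairwise unions and intersections of members of τ.
Counterexample for (T2): {q} ∪ {s, t} = {q, s, t} ∉ τ. Therefore τ is NOT a topology.


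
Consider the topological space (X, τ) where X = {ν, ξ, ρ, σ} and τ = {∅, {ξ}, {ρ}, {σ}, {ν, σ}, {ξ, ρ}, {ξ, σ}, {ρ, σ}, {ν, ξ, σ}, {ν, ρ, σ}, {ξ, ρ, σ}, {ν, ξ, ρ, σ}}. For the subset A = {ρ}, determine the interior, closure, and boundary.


int(A) = {ρ}, cl(A) = {ρ}, ∂A = ∅.

Closed sets in (X, τ) are complements of opens:
  closed(X, τ) = {∅, {ν}, {ξ}, {ρ}, {ν, ξ}, {ν, ρ}, {ν, σ}, {ξ, ρ}, {ν, ξ, ρ}, {ν, ξ, σ}, {ν, ρ, σ}, {ν, ξ, ρ, σ}}.
int(A) = ⋃ {U ∈ τ : U ⊆ A}. Opens contained in A: ∅, {ρ}.
Taking the union of these: int(A) = {ρ}.
cl(A) = ⋂ {C closed : A ⊆ C}. Closed sets containing A: {ρ}, {ν, ρ}, {ξ, ρ}, {ν, ξ, ρ}, {ν, ρ, σ}, {ν, ξ, ρ, σ}.
Intersecting these: cl(A) = {ρ}.
∂A = cl(A) ∖ int(A) = {ρ} ∖ {ρ} = ∅.


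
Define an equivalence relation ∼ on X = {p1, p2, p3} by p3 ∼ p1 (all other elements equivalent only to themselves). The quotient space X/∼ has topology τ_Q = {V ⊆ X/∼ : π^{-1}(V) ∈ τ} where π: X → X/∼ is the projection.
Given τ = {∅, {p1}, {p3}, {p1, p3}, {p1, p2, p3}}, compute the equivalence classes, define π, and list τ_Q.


X/∼ = {[p1=p3], [p2]}; |τ_Q| = 3.

Equivalence classes: [p1=p3], [p2].
Quotient map π: X → X/∼ sends p1 ↦ [p1=p3], p2 ↦ [p2], p3 ↦ [p1=p3].
For each subset V ⊆ X/∼, compute π^{-1}(V) ⊆ X and check whether π^{-1}(V) ∈ τ. V is open in τ_Q iff π^{-1}(V) ∈ τ.
  V = {}: π^{-1}(V) = ∅ ∈ τ ✓.
  V = {[p1=p3]}: π^{-1}(V) = {p1, p3} ∈ τ ✓.
  V = {[p2]}: π^{-1}(V) = {p2} ∉ τ ✗.
  V = {[p1=p3], [p2]}: π^{-1}(V) = {p1, p2, p3} ∈ τ ✓.
Open sets in the quotient: τ_Q = {{}, {[p1=p3]}, {[p1=p3], [p2]}} (3 elements).


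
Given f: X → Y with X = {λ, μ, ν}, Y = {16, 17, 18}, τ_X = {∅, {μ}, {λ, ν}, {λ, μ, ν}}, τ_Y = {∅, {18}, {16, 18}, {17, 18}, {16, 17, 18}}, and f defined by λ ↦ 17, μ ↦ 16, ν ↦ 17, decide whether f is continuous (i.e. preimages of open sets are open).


f IS continuous.

Compute f^{-1}(U) for each U ∈ τ_Y:
  U = ∅: f^{-1}(U) = ∅ ∈ τ_X ✓.
  U = {18}: f^{-1}(U) = ∅ ∈ τ_X ✓.
  U = {16, 18}: f^{-1}(U) = {μ} ∈ τ_X ✓.
  U = {17, 18}: f^{-1}(U) = {λ, ν} ∈ τ_X ✓.
  U = {16, 17, 18}: f^{-1}(U) = {λ, μ, ν} ∈ τ_X ✓.
Every preimage lies in τ_X, so f IS continuous.


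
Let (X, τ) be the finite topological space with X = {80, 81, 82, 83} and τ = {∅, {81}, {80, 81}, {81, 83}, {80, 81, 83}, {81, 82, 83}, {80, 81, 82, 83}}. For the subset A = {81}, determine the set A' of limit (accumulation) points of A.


A' = {80, 82, 83}

For each x ∈ X, list the open sets U ∈ τ with x ∈ U, then check whether U ∩ (A ∖ {x}) ≠ ∅ for every such U.
  x = 80: opens ∋ x are {80, 81}, {80, 81, 83}, {80, 81, 82, 83}; each meets A ∖ {80}, so x IS a limit point.
  x = 81: open {81} ∋ x has {81} ∩ (A ∖ {81}) = ∅, so x is NOT a limit point.
  x = 82: opens ∋ x are {81, 82, 83}, {80, 81, 82, 83}; each meets A ∖ {82}, so x IS a limit point.
  x = 83: opens ∋ x are {81, 83}, {80, 81, 83}, {81, 82, 83}, {80, 81, 82, 83}; each meets A ∖ {83}, so x IS a limit point.
Collecting: A' = {80, 82, 83}.


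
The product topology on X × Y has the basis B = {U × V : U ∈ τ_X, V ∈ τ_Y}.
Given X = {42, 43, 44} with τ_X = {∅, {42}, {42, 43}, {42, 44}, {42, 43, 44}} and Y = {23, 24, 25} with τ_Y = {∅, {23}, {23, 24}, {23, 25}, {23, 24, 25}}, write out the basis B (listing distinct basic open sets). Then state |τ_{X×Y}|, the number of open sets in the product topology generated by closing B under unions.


Basis B = {∅ × ∅, {42} × {23}, {42} × {23, 24}, {42} × {23, 25}, {42, 43} × {23}, {42, 44} × {23}, {42} × {23, 24, 25}, {42, 43, 44} × {23}, {42, 43} × {23, 24}, {42, 44} × {23, 24}, {42, 43} × {23, 25}, {42, 44} × {23, 25}, {42, 43} × {23, 24, 25}, {42, 44} × {23, 24, 25}, {42, 43, 44} × {23, 24}, {42, 43, 44} × {23, 25}, {42, 43, 44} × {23, 24, 25}}; |τ_{X×Y}| = 48.

Enumerate products U × V with U ∈ τ_X, V ∈ τ_Y (deduplicated):
  ∅ × ∅ = {} (∅)
  {42} × {23} = {(42,23)}
  {42} × {23, 24} = {(42,23), (42,24)}
  {42} × {23, 25} = {(42,23), (42,25)}
  {42, 43} × {23} = {(42,23), (43,23)}
  {42, 44} × {23} = {(42,23), (44,23)}
  {42} × {23, 24, 25} = {(42,23), (42,24), (42,25)}
  {42, 43, 44} × {23} = {(42,23), (43,23), (44,23)}
  {42, 43} × {23, 24} = {(42,23), (42,24), (43,23), (43,24)}
  {42, 44} × {23, 24} = {(42,23), (42,24), (44,23), (44,24)}
  {42, 43} × {23, 25} = {(42,23), (42,25), (43,23), (43,25)}
  {42, 44} × {23, 25} = {(42,23), (42,25), (44,23), (44,25)}
  {42, 43} × {23, 24, 25} = {(42,23), (42,24), (42,25), (43,23), (43,24), (43,25)}
  {42, 44} × {23, 24, 25} = {(42,23), (42,24), (42,25), (44,23), (44,24), (44,25)}
  {42, 43, 44} × {23, 24} = {(42,23), (42,24), (43,23), (43,24), (44,23), (44,24)}
  {42, 43, 44} × {23, 25} = {(42,23), (42,25), (43,23), (43,25), (44,23), (44,25)}
  {42, 43, 44} × {23, 24, 25} = {(42,23), (42,24), (42,25), (43,23), (43,24), (43,25), (44,23), (44,24), (44,25)}
These 17 distinct sets form the basis B.
Close under arbitrary unions to get τ_{X×Y}; counting gives |τ_{X×Y}| = 48.


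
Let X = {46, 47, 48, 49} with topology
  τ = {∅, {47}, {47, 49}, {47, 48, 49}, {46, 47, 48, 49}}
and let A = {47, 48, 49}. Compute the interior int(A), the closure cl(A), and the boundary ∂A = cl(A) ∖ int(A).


int(A) = {47, 48, 49}, cl(A) = {46, 47, 48, 49}, ∂A = {46}.

Closed sets in (X, τ) are complements of opens:
  closed(X, τ) = {∅, {46}, {46, 48}, {46, 48, 49}, {46, 47, 48, 49}}.
int(A) = ⋃ {U ∈ τ : U ⊆ A}. Opens contained in A: ∅, {47}, {47, 49}, {47, 48, 49}.
Taking the union of these: int(A) = {47, 48, 49}.
cl(A) = ⋂ {C closed : A ⊆ C}. Closed sets containing A: {46, 47, 48, 49}.
Intersecting these: cl(A) = {46, 47, 48, 49}.
∂A = cl(A) ∖ int(A) = {46, 47, 48, 49} ∖ {47, 48, 49} = {46}.


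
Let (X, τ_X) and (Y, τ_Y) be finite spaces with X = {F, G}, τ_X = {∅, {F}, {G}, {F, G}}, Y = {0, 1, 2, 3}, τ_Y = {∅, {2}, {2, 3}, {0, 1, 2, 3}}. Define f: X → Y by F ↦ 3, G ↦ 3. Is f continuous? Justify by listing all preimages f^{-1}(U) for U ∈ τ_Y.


f IS continuous.

Compute f^{-1}(U) for each U ∈ τ_Y:
  U = ∅: f^{-1}(U) = ∅ ∈ τ_X ✓.
  U = {2}: f^{-1}(U) = ∅ ∈ τ_X ✓.
  U = {2, 3}: f^{-1}(U) = {F, G} ∈ τ_X ✓.
  U = {0, 1, 2, 3}: f^{-1}(U) = {F, G} ∈ τ_X ✓.
Every preimage lies in τ_X, so f IS continuous.


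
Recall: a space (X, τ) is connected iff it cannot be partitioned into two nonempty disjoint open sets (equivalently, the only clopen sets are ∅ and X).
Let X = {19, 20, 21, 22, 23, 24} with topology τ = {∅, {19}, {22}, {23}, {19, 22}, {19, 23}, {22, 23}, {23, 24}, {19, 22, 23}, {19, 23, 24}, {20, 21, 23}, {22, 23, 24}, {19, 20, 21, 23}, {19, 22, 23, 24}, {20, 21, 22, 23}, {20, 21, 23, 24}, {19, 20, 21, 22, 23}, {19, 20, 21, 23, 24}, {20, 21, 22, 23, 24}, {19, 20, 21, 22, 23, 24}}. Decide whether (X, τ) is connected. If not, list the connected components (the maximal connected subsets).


(X, τ) is disconnected; components = [{19}, {22}, {20, 21, 23, 24}].

Find clopen sets (U ∈ τ with X ∖ U ∈ τ):
  U = ∅, X ∖ U = {19, 20, 21, 22, 23, 24} — both open, so U is clopen.
  U = {19}, X ∖ U = {20, 21, 22, 23, 24} — both open, so U is clopen.
  U = {22}, X ∖ U = {19, 20, 21, 23, 24} — both open, so U is clopen.
  U = {19, 22}, X ∖ U = {20, 21, 23, 24} — both open, so U is clopen.
  U = {20, 21, 23, 24}, X ∖ U = {19, 22} — both open, so U is clopen.
  U = {19, 20, 21, 23, 24}, X ∖ U = {22} — both open, so U is clopen.
  U = {20, 21, 22, 23, 24}, X ∖ U = {19} — both open, so U is clopen.
  U = {19, 20, 21, 22, 23, 24}, X ∖ U = ∅ — both open, so U is clopen.
Nontrivial clopen(s) exist: e.g. {19, 20, 21, 23, 24}. So (X, τ) is disconnected.
Compute connected components by grouping points that agree on all clopens:
  component: {19}
  component: {22}
  component: {20, 21, 23, 24}


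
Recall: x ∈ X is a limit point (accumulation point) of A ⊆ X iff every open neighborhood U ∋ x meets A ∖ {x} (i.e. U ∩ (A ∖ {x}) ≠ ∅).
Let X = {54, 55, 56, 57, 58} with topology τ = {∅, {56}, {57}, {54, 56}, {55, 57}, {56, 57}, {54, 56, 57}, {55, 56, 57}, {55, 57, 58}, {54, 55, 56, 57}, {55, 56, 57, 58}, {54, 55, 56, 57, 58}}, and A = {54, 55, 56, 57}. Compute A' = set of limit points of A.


A' = {54, 55, 58}

For each x ∈ X, list the open sets U ∈ τ with x ∈ U, then check whether U ∩ (A ∖ {x}) ≠ ∅ for every such U.
  x = 54: opens ∋ x are {54, 56}, {54, 56, 57}, {54, 55, 56, 57}, {54, 55, 56, 57, 58}; each meets A ∖ {54}, so x IS a limit point.
  x = 55: opens ∋ x are {55, 57}, {55, 56, 57}, {55, 57, 58}, {54, 55, 56, 57}, {55, 56, 57, 58}, {54, 55, 56, 57, 58}; each meets A ∖ {55}, so x IS a limit point.
  x = 56: open {56} ∋ x has {56} ∩ (A ∖ {56}) = ∅, so x is NOT a limit point.
  x = 57: open {57} ∋ x has {57} ∩ (A ∖ {57}) = ∅, so x is NOT a limit point.
  x = 58: opens ∋ x are {55, 57, 58}, {55, 56, 57, 58}, {54, 55, 56, 57, 58}; each meets A ∖ {58}, so x IS a limit point.
Collecting: A' = {54, 55, 58}.


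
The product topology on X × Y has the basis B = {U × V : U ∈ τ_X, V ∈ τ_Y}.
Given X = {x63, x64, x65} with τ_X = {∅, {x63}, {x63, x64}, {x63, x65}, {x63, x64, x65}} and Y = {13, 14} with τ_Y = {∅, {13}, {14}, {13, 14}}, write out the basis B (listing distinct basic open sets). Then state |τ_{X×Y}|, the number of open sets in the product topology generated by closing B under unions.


Basis B = {∅ × ∅, {x63} × {13}, {x63} × {14}, {x63} × {13, 14}, {x63, x64} × {13}, {x63, x65} × {13}, {x63, x64} × {14}, {x63, x65} × {14}, {x63, x64, x65} × {13}, {x63, x64, x65} × {14}, {x63, x64} × {13, 14}, {x63, x65} × {13, 14}, {x63, x64, x65} × {13, 14}}; |τ_{X×Y}| = 25.

Enumerate products U × V with U ∈ τ_X, V ∈ τ_Y (deduplicated):
  ∅ × ∅ = {} (∅)
  {x63} × {13} = {(x63,13)}
  {x63} × {14} = {(x63,14)}
  {x63} × {13, 14} = {(x63,13), (x63,14)}
  {x63, x64} × {13} = {(x63,13), (x64,13)}
  {x63, x65} × {13} = {(x63,13), (x65,13)}
  {x63, x64} × {14} = {(x63,14), (x64,14)}
  {x63, x65} × {14} = {(x63,14), (x65,14)}
  {x63, x64, x65} × {13} = {(x63,13), (x64,13), (x65,13)}
  {x63, x64, x65} × {14} = {(x63,14), (x64,14), (x65,14)}
  {x63, x64} × {13, 14} = {(x63,13), (x63,14), (x64,13), (x64,14)}
  {x63, x65} × {13, 14} = {(x63,13), (x63,14), (x65,13), (x65,14)}
  {x63, x64, x65} × {13, 14} = {(x63,13), (x63,14), (x64,13), (x64,14), (x65,13), (x65,14)}
These 13 distinct sets form the basis B.
Close under arbitrary unions to get τ_{X×Y}; counting gives |τ_{X×Y}| = 25.


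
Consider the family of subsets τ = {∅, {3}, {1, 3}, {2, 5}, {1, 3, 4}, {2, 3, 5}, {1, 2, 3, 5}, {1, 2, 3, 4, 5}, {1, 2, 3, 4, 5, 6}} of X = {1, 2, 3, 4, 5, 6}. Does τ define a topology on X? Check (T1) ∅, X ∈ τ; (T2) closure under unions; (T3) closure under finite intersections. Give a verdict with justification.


τ IS a topology on X.

Axiom (T1): ∅ ∈ τ? Yes; X ∈ τ? Yes.
Axiom (T2/T3): check pairwise unions and intersections of members of τ.
All pairwise intersections and unions checked — each lies in τ. Therefore τ satisfies (T1), (T2), (T3): it IS a topology on X.


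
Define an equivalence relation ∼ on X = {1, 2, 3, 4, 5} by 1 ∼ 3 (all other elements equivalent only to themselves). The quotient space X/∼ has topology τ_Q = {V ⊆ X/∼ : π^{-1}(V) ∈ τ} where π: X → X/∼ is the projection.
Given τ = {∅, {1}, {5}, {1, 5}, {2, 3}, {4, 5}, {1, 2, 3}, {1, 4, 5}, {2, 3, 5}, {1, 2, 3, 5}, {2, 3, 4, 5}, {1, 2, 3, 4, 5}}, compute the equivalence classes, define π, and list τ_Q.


X/∼ = {[1=3], [2], [4], [5]}; |τ_Q| = 6.

Equivalence classes: [1=3], [2], [4], [5].
Quotient map π: X → X/∼ sends 1 ↦ [1=3], 2 ↦ [2], 3 ↦ [1=3], 4 ↦ [4], 5 ↦ [5].
For each subset V ⊆ X/∼, compute π^{-1}(V) ⊆ X and check whether π^{-1}(V) ∈ τ. V is open in τ_Q iff π^{-1}(V) ∈ τ.
  V = {}: π^{-1}(V) = ∅ ∈ τ ✓.
  V = {[1=3]}: π^{-1}(V) = {1, 3} ∉ τ ✗.
  V = {[2]}: π^{-1}(V) = {2} ∉ τ ✗.
  V = {[1=3], [2]}: π^{-1}(V) = {1, 2, 3} ∈ τ ✓.
  V = {[4]}: π^{-1}(V) = {4} ∉ τ ✗.
  V = {[1=3], [4]}: π^{-1}(V) = {1, 3, 4} ∉ τ ✗.
  V = {[2], [4]}: π^{-1}(V) = {2, 4} ∉ τ ✗.
  V = {[1=3], [2], [4]}: π^{-1}(V) = {1, 2, 3, 4} ∉ τ ✗.
  V = {[5]}: π^{-1}(V) = {5} ∈ τ ✓.
  V = {[1=3], [5]}: π^{-1}(V) = {1, 3, 5} ∉ τ ✗.
  V = {[2], [5]}: π^{-1}(V) = {2, 5} ∉ τ ✗.
  V = {[1=3], [2], [5]}: π^{-1}(V) = {1, 2, 3, 5} ∈ τ ✓.
  V = {[4], [5]}: π^{-1}(V) = {4, 5} ∈ τ ✓.
  V = {[1=3], [4], [5]}: π^{-1}(V) = {1, 3, 4, 5} ∉ τ ✗.
  V = {[2], [4], [5]}: π^{-1}(V) = {2, 4, 5} ∉ τ ✗.
  V = {[1=3], [2], [4], [5]}: π^{-1}(V) = {1, 2, 3, 4, 5} ∈ τ ✓.
Open sets in the quotient: τ_Q = {{}, {[1=3], [2]}, {[5]}, {[1=3], [2], [5]}, {[4], [5]}, {[1=3], [2], [4], [5]}} (6 elements).


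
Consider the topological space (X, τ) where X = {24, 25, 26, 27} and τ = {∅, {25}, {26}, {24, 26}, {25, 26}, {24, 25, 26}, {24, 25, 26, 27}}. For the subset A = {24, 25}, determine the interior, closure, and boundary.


int(A) = {25}, cl(A) = {24, 25, 27}, ∂A = {24, 27}.

Closed sets in (X, τ) are complements of opens:
  closed(X, τ) = {∅, {27}, {24, 27}, {25, 27}, {24, 25, 27}, {24, 26, 27}, {24, 25, 26, 27}}.
int(A) = ⋃ {U ∈ τ : U ⊆ A}. Opens contained in A: ∅, {25}.
Taking the union of these: int(A) = {25}.
cl(A) = ⋂ {C closed : A ⊆ C}. Closed sets containing A: {24, 25, 27}, {24, 25, 26, 27}.
Intersecting these: cl(A) = {24, 25, 27}.
∂A = cl(A) ∖ int(A) = {24, 25, 27} ∖ {25} = {24, 27}.


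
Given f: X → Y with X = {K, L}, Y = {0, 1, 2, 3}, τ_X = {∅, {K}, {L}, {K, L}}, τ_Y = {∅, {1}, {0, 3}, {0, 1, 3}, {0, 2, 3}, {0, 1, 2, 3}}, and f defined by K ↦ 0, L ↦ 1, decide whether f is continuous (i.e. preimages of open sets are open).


f IS continuous.

Compute f^{-1}(U) for each U ∈ τ_Y:
  U = ∅: f^{-1}(U) = ∅ ∈ τ_X ✓.
  U = {1}: f^{-1}(U) = {L} ∈ τ_X ✓.
  U = {0, 3}: f^{-1}(U) = {K} ∈ τ_X ✓.
  U = {0, 1, 3}: f^{-1}(U) = {K, L} ∈ τ_X ✓.
  U = {0, 2, 3}: f^{-1}(U) = {K} ∈ τ_X ✓.
  U = {0, 1, 2, 3}: f^{-1}(U) = {K, L} ∈ τ_X ✓.
Every preimage lies in τ_X, so f IS continuous.


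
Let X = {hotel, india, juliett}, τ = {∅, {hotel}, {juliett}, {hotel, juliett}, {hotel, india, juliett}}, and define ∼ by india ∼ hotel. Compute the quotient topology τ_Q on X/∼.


X/∼ = {[hotel=india], [juliett]}; |τ_Q| = 3.

Equivalence classes: [hotel=india], [juliett].
Quotient map π: X → X/∼ sends hotel ↦ [hotel=india], india ↦ [hotel=india], juliett ↦ [juliett].
For each subset V ⊆ X/∼, compute π^{-1}(V) ⊆ X and check whether π^{-1}(V) ∈ τ. V is open in τ_Q iff π^{-1}(V) ∈ τ.
  V = {}: π^{-1}(V) = ∅ ∈ τ ✓.
  V = {[hotel=india]}: π^{-1}(V) = {hotel, india} ∉ τ ✗.
  V = {[juliett]}: π^{-1}(V) = {juliett} ∈ τ ✓.
  V = {[hotel=india], [juliett]}: π^{-1}(V) = {hotel, india, juliett} ∈ τ ✓.
Open sets in the quotient: τ_Q = {{}, {[juliett]}, {[hotel=india], [juliett]}} (3 elements).


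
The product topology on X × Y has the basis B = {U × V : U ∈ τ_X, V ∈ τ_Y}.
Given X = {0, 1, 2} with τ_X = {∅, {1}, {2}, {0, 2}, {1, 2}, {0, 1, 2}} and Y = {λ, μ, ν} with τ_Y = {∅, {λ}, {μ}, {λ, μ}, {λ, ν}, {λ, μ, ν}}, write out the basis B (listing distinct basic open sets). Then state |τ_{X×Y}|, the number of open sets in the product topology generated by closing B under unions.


Basis B = {∅ × ∅, {1} × {λ}, {1} × {μ}, {2} × {λ}, {2} × {μ}, {0, 2} × {λ}, {0, 2} × {μ}, {1} × {λ, μ}, {1} × {λ, ν}, {1, 2} × {λ}, {1, 2} × {μ}, {2} × {λ, μ}, {2} × {λ, ν}, {0, 1, 2} × {λ}, {0, 1, 2} × {μ}, {1} × {λ, μ, ν}, {2} × {λ, μ, ν}, {0, 2} × {λ, μ}, {0, 2} × {λ, ν}, {1, 2} × {λ, μ}, {1, 2} × {λ, ν}, {0, 2} × {λ, μ, ν}, {0, 1, 2} × {λ, μ}, {0, 1, 2} × {λ, ν}, {1, 2} × {λ, μ, ν}, {0, 1, 2} × {λ, μ, ν}}; |τ_{X×Y}| = 108.

Enumerate products U × V with U ∈ τ_X, V ∈ τ_Y (deduplicated):
  ∅ × ∅ = {} (∅)
  {1} × {λ} = {(1,λ)}
  {1} × {μ} = {(1,μ)}
  {2} × {λ} = {(2,λ)}
  {2} × {μ} = {(2,μ)}
  {0, 2} × {λ} = {(0,λ), (2,λ)}
  {0, 2} × {μ} = {(0,μ), (2,μ)}
  {1} × {λ, μ} = {(1,λ), (1,μ)}
  {1} × {λ, ν} = {(1,λ), (1,ν)}
  {1, 2} × {λ} = {(1,λ), (2,λ)}
  {1, 2} × {μ} = {(1,μ), (2,μ)}
  {2} × {λ, μ} = {(2,λ), (2,μ)}
  {2} × {λ, ν} = {(2,λ), (2,ν)}
  {0, 1, 2} × {λ} = {(0,λ), (1,λ), (2,λ)}
  {0, 1, 2} × {μ} = {(0,μ), (1,μ), (2,μ)}
  {1} × {λ, μ, ν} = {(1,λ), (1,μ), (1,ν)}
  {2} × {λ, μ, ν} = {(2,λ), (2,μ), (2,ν)}
  {0, 2} × {λ, μ} = {(0,λ), (0,μ), (2,λ), (2,μ)}
  {0, 2} × {λ, ν} = {(0,λ), (0,ν), (2,λ), (2,ν)}
  {1, 2} × {λ, μ} = {(1,λ), (1,μ), (2,λ), (2,μ)}
  {1, 2} × {λ, ν} = {(1,λ), (1,ν), (2,λ), (2,ν)}
  {0, 2} × {λ, μ, ν} = {(0,λ), (0,μ), (0,ν), (2,λ), (2,μ), (2,ν)}
  {0, 1, 2} × {λ, μ} = {(0,λ), (0,μ), (1,λ), (1,μ), (2,λ), (2,μ)}
  {0, 1, 2} × {λ, ν} = {(0,λ), (0,ν), (1,λ), (1,ν), (2,λ), (2,ν)}
  {1, 2} × {λ, μ, ν} = {(1,λ), (1,μ), (1,ν), (2,λ), (2,μ), (2,ν)}
  {0, 1, 2} × {λ, μ, ν} = {(0,λ), (0,μ), (0,ν), (1,λ), (1,μ), (1,ν), (2,λ), (2,μ), (2,ν)}
These 26 distinct sets form the basis B.
Close under arbitrary unions to get τ_{X×Y}; counting gives |τ_{X×Y}| = 108.


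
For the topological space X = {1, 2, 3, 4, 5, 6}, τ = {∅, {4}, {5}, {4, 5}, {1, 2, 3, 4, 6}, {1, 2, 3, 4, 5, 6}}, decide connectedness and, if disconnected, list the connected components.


(X, τ) is disconnected; components = [{5}, {1, 2, 3, 4, 6}].

Find clopen sets (U ∈ τ with X ∖ U ∈ τ):
  U = ∅, X ∖ U = {1, 2, 3, 4, 5, 6} — both open, so U is clopen.
  U = {5}, X ∖ U = {1, 2, 3, 4, 6} — both open, so U is clopen.
  U = {1, 2, 3, 4, 6}, X ∖ U = {5} — both open, so U is clopen.
  U = {1, 2, 3, 4, 5, 6}, X ∖ U = ∅ — both open, so U is clopen.
Nontrivial clopen(s) exist: e.g. {1, 2, 3, 4, 6}. So (X, τ) is disconnected.
Compute connected components by grouping points that agree on all clopens:
  component: {5}
  component: {1, 2, 3, 4, 6}


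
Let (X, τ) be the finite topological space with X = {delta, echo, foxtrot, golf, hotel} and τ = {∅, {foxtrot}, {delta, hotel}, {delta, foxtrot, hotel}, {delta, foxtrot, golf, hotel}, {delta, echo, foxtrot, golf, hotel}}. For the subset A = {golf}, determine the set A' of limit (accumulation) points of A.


A' = {echo}

For each x ∈ X, list the open sets U ∈ τ with x ∈ U, then check whether U ∩ (A ∖ {x}) ≠ ∅ for every such U.
  x = delta: open {delta, hotel} ∋ x has {delta, hotel} ∩ (A ∖ {delta}) = ∅, so x is NOT a limit point.
  x = echo: opens ∋ x are {delta, echo, foxtrot, golf, hotel}; each meets A ∖ {echo}, so x IS a limit point.
  x = foxtrot: open {foxtrot} ∋ x has {foxtrot} ∩ (A ∖ {foxtrot}) = ∅, so x is NOT a limit point.
  x = golf: open {delta, foxtrot, golf, hotel} ∋ x has {delta, foxtrot, golf, hotel} ∩ (A ∖ {golf}) = ∅, so x is NOT a limit point.
  x = hotel: open {delta, hotel} ∋ x has {delta, hotel} ∩ (A ∖ {hotel}) = ∅, so x is NOT a limit point.
Collecting: A' = {echo}.


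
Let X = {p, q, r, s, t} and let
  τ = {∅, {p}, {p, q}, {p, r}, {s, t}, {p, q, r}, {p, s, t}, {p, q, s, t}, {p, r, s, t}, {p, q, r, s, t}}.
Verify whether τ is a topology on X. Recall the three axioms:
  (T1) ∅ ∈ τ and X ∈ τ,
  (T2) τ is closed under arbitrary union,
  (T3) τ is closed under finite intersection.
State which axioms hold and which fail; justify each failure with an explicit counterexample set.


τ IS a topology on X.

Axiom (T1): ∅ ∈ τ? Yes; X ∈ τ? Yes.
Axiom (T2/T3): check pairwise unions and intersections of members of τ.
All pairwise intersections and unions checked — each lies in τ. Therefore τ satisfies (T1), (T2), (T3): it IS a topology on X.


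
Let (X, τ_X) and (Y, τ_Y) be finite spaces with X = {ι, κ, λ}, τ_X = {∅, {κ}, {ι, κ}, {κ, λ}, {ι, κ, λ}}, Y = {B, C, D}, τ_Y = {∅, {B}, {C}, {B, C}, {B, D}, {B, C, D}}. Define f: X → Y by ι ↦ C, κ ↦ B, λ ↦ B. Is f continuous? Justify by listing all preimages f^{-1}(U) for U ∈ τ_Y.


f is NOT continuous.

Compute f^{-1}(U) for each U ∈ τ_Y:
  U = ∅: f^{-1}(U) = ∅ ∈ τ_X ✓.
  U = {B}: f^{-1}(U) = {κ, λ} ∈ τ_X ✓.
  U = {C}: f^{-1}(U) = {ι} ∉ τ_X ✗.
  U = {B, C}: f^{-1}(U) = {ι, κ, λ} ∈ τ_X ✓.
  U = {B, D}: f^{-1}(U) = {κ, λ} ∈ τ_X ✓.
  U = {B, C, D}: f^{-1}(U) = {ι, κ, λ} ∈ τ_X ✓.
Found U = {C} with f^{-1}(U) = {ι} not in τ_X. Therefore f is NOT continuous.


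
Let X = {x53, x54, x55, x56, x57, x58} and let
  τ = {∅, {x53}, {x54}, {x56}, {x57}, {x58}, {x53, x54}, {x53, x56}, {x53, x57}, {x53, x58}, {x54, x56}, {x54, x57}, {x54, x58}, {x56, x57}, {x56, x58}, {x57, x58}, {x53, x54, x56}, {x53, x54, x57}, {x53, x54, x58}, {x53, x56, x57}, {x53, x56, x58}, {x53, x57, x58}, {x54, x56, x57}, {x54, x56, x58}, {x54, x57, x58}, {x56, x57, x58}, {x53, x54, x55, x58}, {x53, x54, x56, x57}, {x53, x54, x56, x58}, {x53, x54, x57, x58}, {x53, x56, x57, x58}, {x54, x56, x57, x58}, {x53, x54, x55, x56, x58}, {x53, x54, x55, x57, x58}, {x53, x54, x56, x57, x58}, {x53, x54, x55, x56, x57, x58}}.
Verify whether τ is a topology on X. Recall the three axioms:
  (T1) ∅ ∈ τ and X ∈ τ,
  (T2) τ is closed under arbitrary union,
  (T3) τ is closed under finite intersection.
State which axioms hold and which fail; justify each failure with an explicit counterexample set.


τ IS a topology on X.

Axiom (T1): ∅ ∈ τ? Yes; X ∈ τ? Yes.
Axiom (T2/T3): check pairwise unions and intersections of members of τ.
All pairwise intersections and unions checked — each lies in τ. Therefore τ satisfies (T1), (T2), (T3): it IS a topology on X.


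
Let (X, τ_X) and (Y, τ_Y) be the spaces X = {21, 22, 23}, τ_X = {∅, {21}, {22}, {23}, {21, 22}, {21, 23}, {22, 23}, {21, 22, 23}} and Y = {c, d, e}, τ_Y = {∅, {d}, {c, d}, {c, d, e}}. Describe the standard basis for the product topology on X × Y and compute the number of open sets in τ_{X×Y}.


Basis B = {∅ × ∅, {21} × {d}, {22} × {d}, {23} × {d}, {21} × {c, d}, {21, 22} × {d}, {21, 23} × {d}, {22} × {c, d}, {22, 23} × {d}, {23} × {c, d}, {21} × {c, d, e}, {21, 22, 23} × {d}, {22} × {c, d, e}, {23} × {c, d, e}, {21, 22} × {c, d}, {21, 23} × {c, d}, {22, 23} × {c, d}, {21, 22} × {c, d, e}, {21, 23} × {c, d, e}, {21, 22, 23} × {c, d}, {22, 23} × {c, d, e}, {21, 22, 23} × {c, d, e}}; |τ_{X×Y}| = 64.

Enumerate products U × V with U ∈ τ_X, V ∈ τ_Y (deduplicated):
  ∅ × ∅ = {} (∅)
  {21} × {d} = {(21,d)}
  {22} × {d} = {(22,d)}
  {23} × {d} = {(23,d)}
  {21} × {c, d} = {(21,c), (21,d)}
  {21, 22} × {d} = {(21,d), (22,d)}
  {21, 23} × {d} = {(21,d), (23,d)}
  {22} × {c, d} = {(22,c), (22,d)}
  {22, 23} × {d} = {(22,d), (23,d)}
  {23} × {c, d} = {(23,c), (23,d)}
  {21} × {c, d, e} = {(21,c), (21,d), (21,e)}
  {21, 22, 23} × {d} = {(21,d), (22,d), (23,d)}
  {22} × {c, d, e} = {(22,c), (22,d), (22,e)}
  {23} × {c, d, e} = {(23,c), (23,d), (23,e)}
  {21, 22} × {c, d} = {(21,c), (21,d), (22,c), (22,d)}
  {21, 23} × {c, d} = {(21,c), (21,d), (23,c), (23,d)}
  {22, 23} × {c, d} = {(22,c), (22,d), (23,c), (23,d)}
  {21, 22} × {c, d, e} = {(21,c), (21,d), (21,e), (22,c), (22,d), (22,e)}
  {21, 23} × {c, d, e} = {(21,c), (21,d), (21,e), (23,c), (23,d), (23,e)}
  {21, 22, 23} × {c, d} = {(21,c), (21,d), (22,c), (22,d), (23,c), (23,d)}
  {22, 23} × {c, d, e} = {(22,c), (22,d), (22,e), (23,c), (23,d), (23,e)}
  {21, 22, 23} × {c, d, e} = {(21,c), (21,d), (21,e), (22,c), (22,d), (22,e), (23,c), (23,d), (23,e)}
These 22 distinct sets form the basis B.
Close under arbitrary unions to get τ_{X×Y}; counting gives |τ_{X×Y}| = 64.


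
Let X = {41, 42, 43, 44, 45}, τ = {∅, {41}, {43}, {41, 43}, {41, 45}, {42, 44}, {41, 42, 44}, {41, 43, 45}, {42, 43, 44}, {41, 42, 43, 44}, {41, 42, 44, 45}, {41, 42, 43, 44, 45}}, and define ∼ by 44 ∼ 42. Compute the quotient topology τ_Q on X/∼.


X/∼ = {[41], [42=44], [43], [45]}; |τ_Q| = 12.

Equivalence classes: [41], [42=44], [43], [45].
Quotient map π: X → X/∼ sends 41 ↦ [41], 42 ↦ [42=44], 43 ↦ [43], 44 ↦ [42=44], 45 ↦ [45].
For each subset V ⊆ X/∼, compute π^{-1}(V) ⊆ X and check whether π^{-1}(V) ∈ τ. V is open in τ_Q iff π^{-1}(V) ∈ τ.
  V = {}: π^{-1}(V) = ∅ ∈ τ ✓.
  V = {[41]}: π^{-1}(V) = {41} ∈ τ ✓.
  V = {[42=44]}: π^{-1}(V) = {42, 44} ∈ τ ✓.
  V = {[41], [42=44]}: π^{-1}(V) = {41, 42, 44} ∈ τ ✓.
  V = {[43]}: π^{-1}(V) = {43} ∈ τ ✓.
  V = {[41], [43]}: π^{-1}(V) = {41, 43} ∈ τ ✓.
  V = {[42=44], [43]}: π^{-1}(V) = {42, 43, 44} ∈ τ ✓.
  V = {[41], [42=44], [43]}: π^{-1}(V) = {41, 42, 43, 44} ∈ τ ✓.
  V = {[45]}: π^{-1}(V) = {45} ∉ τ ✗.
  V = {[41], [45]}: π^{-1}(V) = {41, 45} ∈ τ ✓.
  V = {[42=44], [45]}: π^{-1}(V) = {42, 44, 45} ∉ τ ✗.
  V = {[41], [42=44], [45]}: π^{-1}(V) = {41, 42, 44, 45} ∈ τ ✓.
  V = {[43], [45]}: π^{-1}(V) = {43, 45} ∉ τ ✗.
  V = {[41], [43], [45]}: π^{-1}(V) = {41, 43, 45} ∈ τ ✓.
  V = {[42=44], [43], [45]}: π^{-1}(V) = {42, 43, 44, 45} ∉ τ ✗.
  V = {[41], [42=44], [43], [45]}: π^{-1}(V) = {41, 42, 43, 44, 45} ∈ τ ✓.
Open sets in the quotient: τ_Q = {{}, {[41]}, {[42=44]}, {[41], [42=44]}, {[43]}, {[41], [43]}, {[42=44], [43]}, {[41], [42=44], [43]}, {[41], [45]}, {[41], [42=44], [45]}, {[41], [43], [45]}, {[41], [42=44], [43], [45]}} (12 elements).


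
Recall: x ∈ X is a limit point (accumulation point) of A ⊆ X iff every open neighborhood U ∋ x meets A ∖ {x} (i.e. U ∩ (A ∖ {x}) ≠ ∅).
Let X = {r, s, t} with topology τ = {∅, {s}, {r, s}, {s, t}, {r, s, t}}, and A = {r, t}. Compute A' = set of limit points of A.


A' = ∅

For each x ∈ X, list the open sets U ∈ τ with x ∈ U, then check whether U ∩ (A ∖ {x}) ≠ ∅ for every such U.
  x = r: open {r, s} ∋ x has {r, s} ∩ (A ∖ {r}) = ∅, so x is NOT a limit point.
  x = s: open {s} ∋ x has {s} ∩ (A ∖ {s}) = ∅, so x is NOT a limit point.
  x = t: open {s, t} ∋ x has {s, t} ∩ (A ∖ {t}) = ∅, so x is NOT a limit point.
Collecting: A' = ∅.


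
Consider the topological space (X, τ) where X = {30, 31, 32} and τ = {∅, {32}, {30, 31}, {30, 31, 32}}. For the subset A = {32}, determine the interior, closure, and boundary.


int(A) = {32}, cl(A) = {32}, ∂A = ∅.

Closed sets in (X, τ) are complements of opens:
  closed(X, τ) = {∅, {32}, {30, 31}, {30, 31, 32}}.
int(A) = ⋃ {U ∈ τ : U ⊆ A}. Opens contained in A: ∅, {32}.
Taking the union of these: int(A) = {32}.
cl(A) = ⋂ {C closed : A ⊆ C}. Closed sets containing A: {32}, {30, 31, 32}.
Intersecting these: cl(A) = {32}.
∂A = cl(A) ∖ int(A) = {32} ∖ {32} = ∅.


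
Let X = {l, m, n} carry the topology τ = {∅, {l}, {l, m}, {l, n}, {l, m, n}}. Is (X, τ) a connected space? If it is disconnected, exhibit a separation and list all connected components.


(X, τ) is connected.

Find clopen sets (U ∈ τ with X ∖ U ∈ τ):
  U = ∅, X ∖ U = {l, m, n} — both open, so U is clopen.
  U = {l, m, n}, X ∖ U = ∅ — both open, so U is clopen.
Only trivial clopens (∅ and X) exist, so (X, τ) is connected.
Compute connected components by grouping points that agree on all clopens:
  component: {l, m, n}


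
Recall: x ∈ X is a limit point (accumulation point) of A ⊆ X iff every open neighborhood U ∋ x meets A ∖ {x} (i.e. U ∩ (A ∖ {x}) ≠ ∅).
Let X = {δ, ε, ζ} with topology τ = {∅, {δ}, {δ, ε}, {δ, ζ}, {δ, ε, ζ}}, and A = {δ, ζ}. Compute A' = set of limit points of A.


A' = {ε, ζ}

For each x ∈ X, list the open sets U ∈ τ with x ∈ U, then check whether U ∩ (A ∖ {x}) ≠ ∅ for every such U.
  x = δ: open {δ} ∋ x has {δ} ∩ (A ∖ {δ}) = ∅, so x is NOT a limit point.
  x = ε: opens ∋ x are {δ, ε}, {δ, ε, ζ}; each meets A ∖ {ε}, so x IS a limit point.
  x = ζ: opens ∋ x are {δ, ζ}, {δ, ε, ζ}; each meets A ∖ {ζ}, so x IS a limit point.
Collecting: A' = {ε, ζ}.


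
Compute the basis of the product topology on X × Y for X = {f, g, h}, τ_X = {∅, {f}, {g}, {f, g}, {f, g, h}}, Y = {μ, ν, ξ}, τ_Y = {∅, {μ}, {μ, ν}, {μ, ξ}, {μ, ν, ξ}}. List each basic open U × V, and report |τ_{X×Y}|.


Basis B = {∅ × ∅, {f} × {μ}, {g} × {μ}, {f} × {μ, ν}, {f} × {μ, ξ}, {f, g} × {μ}, {g} × {μ, ν}, {g} × {μ, ξ}, {f} × {μ, ν, ξ}, {f, g, h} × {μ}, {g} × {μ, ν, ξ}, {f, g} × {μ, ν}, {f, g} × {μ, ξ}, {f, g} × {μ, ν, ξ}, {f, g, h} × {μ, ν}, {f, g, h} × {μ, ξ}, {f, g, h} × {μ, ν, ξ}}; |τ_{X×Y}| = 50.

Enumerate products U × V with U ∈ τ_X, V ∈ τ_Y (deduplicated):
  ∅ × ∅ = {} (∅)
  {f} × {μ} = {(f,μ)}
  {g} × {μ} = {(g,μ)}
  {f} × {μ, ν} = {(f,μ), (f,ν)}
  {f} × {μ, ξ} = {(f,μ), (f,ξ)}
  {f, g} × {μ} = {(f,μ), (g,μ)}
  {g} × {μ, ν} = {(g,μ), (g,ν)}
  {g} × {μ, ξ} = {(g,μ), (g,ξ)}
  {f} × {μ, ν, ξ} = {(f,μ), (f,ν), (f,ξ)}
  {f, g, h} × {μ} = {(f,μ), (g,μ), (h,μ)}
  {g} × {μ, ν, ξ} = {(g,μ), (g,ν), (g,ξ)}
  {f, g} × {μ, ν} = {(f,μ), (f,ν), (g,μ), (g,ν)}
  {f, g} × {μ, ξ} = {(f,μ), (f,ξ), (g,μ), (g,ξ)}
  {f, g} × {μ, ν, ξ} = {(f,μ), (f,ν), (f,ξ), (g,μ), (g,ν), (g,ξ)}
  {f, g, h} × {μ, ν} = {(f,μ), (f,ν), (g,μ), (g,ν), (h,μ), (h,ν)}
  {f, g, h} × {μ, ξ} = {(f,μ), (f,ξ), (g,μ), (g,ξ), (h,μ), (h,ξ)}
  {f, g, h} × {μ, ν, ξ} = {(f,μ), (f,ν), (f,ξ), (g,μ), (g,ν), (g,ξ), (h,μ), (h,ν), (h,ξ)}
These 17 distinct sets form the basis B.
Close under arbitrary unions to get τ_{X×Y}; counting gives |τ_{X×Y}| = 50.
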